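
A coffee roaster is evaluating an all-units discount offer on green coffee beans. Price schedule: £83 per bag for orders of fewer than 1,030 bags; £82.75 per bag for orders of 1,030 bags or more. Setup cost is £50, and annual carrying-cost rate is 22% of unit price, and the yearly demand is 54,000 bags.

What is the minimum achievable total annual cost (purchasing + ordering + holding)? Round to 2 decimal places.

H₁ = 22%×£83 = £18.2600;  H₂ = 22%×£82.75 = £18.2050
EOQ₁ = √(2×54,000×50/18.2600) = 543.81  (< 1,030, feasible at tier 1)
EOQ₂ = √(2×54,000×50/18.2050) = 544.63  (< 1,030 → use Q = 1,030 at tier-2 price)
TC(tier 1 (EOQ₁), Q≈543.8) = £4,491,929.95
TC(tier 2, Q≈1,030.0) = £4,480,496.93
Minimum at tier 2: £4,480,496.93

£4,480,496.93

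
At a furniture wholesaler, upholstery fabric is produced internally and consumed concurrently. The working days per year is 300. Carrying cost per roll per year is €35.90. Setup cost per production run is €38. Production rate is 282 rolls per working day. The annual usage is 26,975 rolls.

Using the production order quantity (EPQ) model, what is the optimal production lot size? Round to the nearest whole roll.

290 rolls

Daily demand d = 26,975/300 = 89.917; p = 282; 1 − d/p = 0.68115
EPQ = √(2DS / (H(1 − d/p)))
    = √(2 × 26,975 × 38 / (35.9 × 0.68115)) ≈ 289.55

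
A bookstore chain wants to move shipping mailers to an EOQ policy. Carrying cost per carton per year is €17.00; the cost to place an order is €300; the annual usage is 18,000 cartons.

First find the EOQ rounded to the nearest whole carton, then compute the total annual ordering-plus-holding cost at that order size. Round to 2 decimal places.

€13,549.91

2DS/H = 2·18,000·300/17 = 635,294.12
EOQ = √635,294.12 ≈ 797.05 → Q = 797 cartons
Ordering: D/Q × S = 18,000/797 × €300 = €6,775.41
Holding:  Q/2 × H = 797/2 × €17 = €6,774.50
Total = €6,775.41 + €6,774.50 = €13,549.91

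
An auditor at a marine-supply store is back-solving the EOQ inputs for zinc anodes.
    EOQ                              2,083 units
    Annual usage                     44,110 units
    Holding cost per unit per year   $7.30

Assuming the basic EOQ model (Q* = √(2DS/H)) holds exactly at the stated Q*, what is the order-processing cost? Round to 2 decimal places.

Since Q* = (2DS/H)^½, squaring gives Q*²·H = 2DS.
S = Q²H / (2D) = 2,083² × 7.3 / (2 × 44,110) = 359.0330

$359.03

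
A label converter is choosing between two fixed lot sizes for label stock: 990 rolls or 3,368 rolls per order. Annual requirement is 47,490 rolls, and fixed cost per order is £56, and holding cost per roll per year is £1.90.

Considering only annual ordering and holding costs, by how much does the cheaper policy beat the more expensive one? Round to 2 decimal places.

Annual cost at Q: ordering D·S/Q plus holding Q·H/2.
TC(990) = (47,490/990)×56 + (990/2)×1.9 = £3,626.80
TC(3,368) = (47,490/3,368)×56 + (3,368/2)×1.9 = £3,989.22
|ΔTC| = |£3,626.80 − £3,989.22| = £362.42

£362.42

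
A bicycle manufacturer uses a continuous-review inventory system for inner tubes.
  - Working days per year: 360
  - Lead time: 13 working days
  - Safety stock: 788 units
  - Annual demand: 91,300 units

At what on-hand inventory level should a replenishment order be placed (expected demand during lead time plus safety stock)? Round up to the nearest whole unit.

Daily demand d = 91,300 / 360 = 253.611 units/day
Demand during lead time = 253.611 × 13 = 3,296.94
Reorder point = 3,296.94 + 788 = 4,084.94 → round up

4,085 units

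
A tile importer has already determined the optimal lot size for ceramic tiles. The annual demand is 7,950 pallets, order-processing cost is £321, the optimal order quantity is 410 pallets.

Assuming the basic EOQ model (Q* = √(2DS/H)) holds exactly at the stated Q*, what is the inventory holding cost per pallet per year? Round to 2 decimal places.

£30.36

From Q* = √(2DS/H) ⇒ Q*² = 2DS/H.
H = 2DS / Q² = 2 × 7,950 × 321 / 410² = 30.3623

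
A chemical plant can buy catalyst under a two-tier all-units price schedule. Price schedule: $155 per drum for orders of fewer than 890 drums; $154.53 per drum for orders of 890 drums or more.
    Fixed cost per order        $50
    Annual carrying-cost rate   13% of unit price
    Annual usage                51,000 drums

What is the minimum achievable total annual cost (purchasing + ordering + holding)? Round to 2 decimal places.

$7,892,834.73

H₁ = 13%×$155 = $20.1500;  H₂ = 13%×$154.53 = $20.0889
EOQ₁ = √(2×51,000×50/20.1500) = 503.09  (< 890, feasible at tier 1)
EOQ₂ = √(2×51,000×50/20.0889) = 503.86  (< 890 → use Q = 890 at tier-2 price)
TC(tier 1 (EOQ₁), Q≈503.1) = $7,915,137.31
TC(tier 2, Q≈890.0) = $7,892,834.73
Minimum at tier 2: $7,892,834.73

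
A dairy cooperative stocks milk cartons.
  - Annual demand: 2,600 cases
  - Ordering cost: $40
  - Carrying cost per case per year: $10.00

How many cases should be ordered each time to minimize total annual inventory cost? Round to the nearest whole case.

Q* = √(2·D·S / H) = √(2·2,600·40 / 10) = √20,800.0 ≈ 144.22

144 cases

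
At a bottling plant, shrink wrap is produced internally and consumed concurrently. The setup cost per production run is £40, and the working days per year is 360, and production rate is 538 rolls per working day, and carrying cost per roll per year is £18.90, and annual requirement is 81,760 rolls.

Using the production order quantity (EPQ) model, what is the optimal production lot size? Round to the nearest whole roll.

774 rolls

d = 81,760/360 = 227.1111 rolls/day;  effective holding cost H(1 − d/p) = 18.9·(1 − 227.1111/538) = 10.92156
Q* = √(2DS / H_eff) = √(2·81,760·40 / 10.92156) ≈ 773.88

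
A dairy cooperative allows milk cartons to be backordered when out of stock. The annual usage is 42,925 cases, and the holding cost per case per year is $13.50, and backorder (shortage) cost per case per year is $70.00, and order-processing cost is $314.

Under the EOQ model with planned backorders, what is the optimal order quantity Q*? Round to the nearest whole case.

1,543 cases

Basic EOQ = √(2·42,925·314/13.5) = 1,413.084
Backorder adjustment √((H+b)/b) = √((13.5+70)/70) = 1.0922
Q* = 1,413.084 × 1.0922 ≈ 1,543.34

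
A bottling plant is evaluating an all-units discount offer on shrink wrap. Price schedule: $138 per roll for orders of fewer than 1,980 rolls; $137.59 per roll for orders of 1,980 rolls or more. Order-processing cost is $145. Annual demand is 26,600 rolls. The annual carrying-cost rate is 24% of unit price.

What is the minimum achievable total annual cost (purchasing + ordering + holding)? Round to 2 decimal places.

H₁ = 24%×$138 = $33.1200;  H₂ = 24%×$137.59 = $33.0216
EOQ₁ = √(2×26,600×145/33.1200) = 482.61  (< 1,980, feasible at tier 1)
EOQ₂ = √(2×26,600×145/33.0216) = 483.33  (< 1,980 → use Q = 1,980 at tier-2 price)
TC(tier 1 (EOQ₁), Q≈482.6) = $3,686,783.98
TC(tier 2, Q≈1,980.0) = $3,694,533.36
Minimum at tier 1 (EOQ₁): $3,686,783.98

$3,686,783.98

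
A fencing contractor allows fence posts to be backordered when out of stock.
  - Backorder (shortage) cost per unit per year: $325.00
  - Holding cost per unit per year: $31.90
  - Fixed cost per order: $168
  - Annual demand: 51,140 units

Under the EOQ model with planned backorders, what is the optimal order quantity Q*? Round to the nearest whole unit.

769 units

Basic EOQ = √(2·51,140·168/31.9) = 733.930
Backorder adjustment √((H+b)/b) = √((31.9+325)/325) = 1.0479
Q* = 733.930 × 1.0479 ≈ 769.11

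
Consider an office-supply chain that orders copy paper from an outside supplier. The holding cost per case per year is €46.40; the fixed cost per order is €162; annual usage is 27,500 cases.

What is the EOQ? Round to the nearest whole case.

438 cases

Optimal lot size Q* = (2 × 27,500 × €162 / €46.4)^½ ≈ 438.21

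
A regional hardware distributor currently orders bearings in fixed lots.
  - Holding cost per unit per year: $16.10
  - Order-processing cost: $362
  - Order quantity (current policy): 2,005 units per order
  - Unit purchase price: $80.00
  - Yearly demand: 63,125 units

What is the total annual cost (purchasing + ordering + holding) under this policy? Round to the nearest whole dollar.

Orders/yr = 63,125/2,005 = 31.484; ordering cost = 31.484 × $362 = $11,397.13
Average inventory = 2,005/2 = 1002.5; holding cost = 1002.5 × $16.1 = $16,140.25
Purchase cost = D·C = 63,125 × 80 = $5,050,000.00
Total = $11,397.13 + $16,140.25 + $5,050,000.00 = $5,077,537.38

$5,077,537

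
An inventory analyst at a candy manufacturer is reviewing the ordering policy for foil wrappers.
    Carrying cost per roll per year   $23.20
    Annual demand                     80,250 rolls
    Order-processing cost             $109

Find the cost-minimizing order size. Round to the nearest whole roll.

868 rolls

Optimal lot size Q* = (2 × 80,250 × $109 / $23.2)^½ ≈ 868.37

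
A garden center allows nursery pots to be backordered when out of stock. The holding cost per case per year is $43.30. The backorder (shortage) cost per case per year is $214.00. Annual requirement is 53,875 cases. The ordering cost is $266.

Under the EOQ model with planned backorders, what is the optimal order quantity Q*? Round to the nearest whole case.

892 cases

Q* = √(2DS/H) · √((H + b)/b)
   = √(2 × 53,875 × 266 / 43.3) · √((43.3 + 214) / 214)
   = 813.590 × 1.0965 ≈ 892.11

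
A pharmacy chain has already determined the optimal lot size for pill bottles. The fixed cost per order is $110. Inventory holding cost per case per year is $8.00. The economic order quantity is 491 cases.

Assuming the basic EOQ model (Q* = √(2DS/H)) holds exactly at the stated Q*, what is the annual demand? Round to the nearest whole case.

8,767 cases per year

Since Q* = (2DS/H)^½, squaring gives Q*²·H = 2DS.
D = Q²H / (2S) = 491² × 8 / (2 × 110) = 8,766.58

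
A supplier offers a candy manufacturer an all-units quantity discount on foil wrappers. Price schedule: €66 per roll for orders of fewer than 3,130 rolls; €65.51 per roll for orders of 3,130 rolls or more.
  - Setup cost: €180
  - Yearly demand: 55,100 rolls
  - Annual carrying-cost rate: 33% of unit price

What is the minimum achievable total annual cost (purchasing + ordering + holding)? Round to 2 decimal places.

H₁ = 33%×€66 = €21.7800;  H₂ = 33%×€65.51 = €21.6183
EOQ₁ = √(2×55,100×180/21.7800) = 954.33  (< 3,130, feasible at tier 1)
EOQ₂ = √(2×55,100×180/21.6183) = 957.89  (< 3,130 → use Q = 3,130 at tier-2 price)
TC(tier 1 (EOQ₁), Q≈954.3) = €3,657,385.29
TC(tier 2, Q≈3,130.0) = €3,646,602.33
Minimum at tier 2: €3,646,602.33

€3,646,602.33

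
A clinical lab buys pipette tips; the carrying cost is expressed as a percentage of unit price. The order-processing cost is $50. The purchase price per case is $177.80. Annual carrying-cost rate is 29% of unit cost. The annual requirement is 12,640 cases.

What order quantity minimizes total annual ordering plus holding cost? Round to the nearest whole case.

157 cases

H = i·C = 0.29 × $177.8 = $51.5620 per case-year
Q* = √(2·D·S / H) = √(2·12,640·50 / 51.562) = √24,514.2 ≈ 156.57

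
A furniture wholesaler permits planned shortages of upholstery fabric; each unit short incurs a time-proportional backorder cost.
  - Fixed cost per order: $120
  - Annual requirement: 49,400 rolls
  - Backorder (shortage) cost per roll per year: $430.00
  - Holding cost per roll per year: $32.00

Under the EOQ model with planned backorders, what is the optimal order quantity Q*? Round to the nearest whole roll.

Q* = √(2DS/H) · √((H + b)/b)
   = √(2 × 49,400 × 120 / 32) · √((32 + 430) / 430)
   = 608.687 × 1.0365 ≈ 630.93

631 rolls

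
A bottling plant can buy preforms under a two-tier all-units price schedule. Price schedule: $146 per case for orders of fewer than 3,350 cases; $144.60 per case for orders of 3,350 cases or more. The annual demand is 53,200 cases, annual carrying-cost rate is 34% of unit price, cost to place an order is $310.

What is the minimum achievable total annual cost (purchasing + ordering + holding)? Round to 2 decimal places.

H₁ = 34%×$146 = $49.6400;  H₂ = 34%×$144.60 = $49.1640
EOQ₁ = √(2×53,200×310/49.6400) = 815.15  (< 3,350, feasible at tier 1)
EOQ₂ = √(2×53,200×310/49.1640) = 819.08  (< 3,350 → use Q = 3,350 at tier-2 price)
TC(tier 1 (EOQ₁), Q≈815.1) = $7,807,663.88
TC(tier 2, Q≈3,350.0) = $7,779,992.69
Minimum at tier 2: $7,779,992.69

$7,779,992.69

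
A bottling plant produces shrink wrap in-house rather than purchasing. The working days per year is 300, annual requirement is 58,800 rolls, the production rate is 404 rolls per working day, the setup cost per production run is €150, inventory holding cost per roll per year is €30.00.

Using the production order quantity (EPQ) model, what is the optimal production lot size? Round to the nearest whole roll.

d = 58,800/300 = 196.0000 rolls/day;  effective holding cost H(1 − d/p) = 30·(1 − 196.0000/404) = 15.44554
Q* = √(2DS / H_eff) = √(2·58,800·150 / 15.44554) ≈ 1,068.68

1,069 rolls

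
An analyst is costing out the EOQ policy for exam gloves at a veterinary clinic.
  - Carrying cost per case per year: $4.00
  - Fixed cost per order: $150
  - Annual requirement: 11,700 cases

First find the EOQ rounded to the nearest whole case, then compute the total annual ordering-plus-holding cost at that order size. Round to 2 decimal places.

Optimal lot size Q* = (2 × 11,700 × $150 / $4)^½ ≈ 936.75 → Q = 937 cases
Orders/yr = 11,700/937 = 12.487; ordering cost = 12.487 × $150 = $1,873.00
Average inventory = 937/2 = 468.5; holding cost = 468.5 × $4 = $1,874.00
Total = $1,873.00 + $1,874.00 = $3,747.00

$3,747.00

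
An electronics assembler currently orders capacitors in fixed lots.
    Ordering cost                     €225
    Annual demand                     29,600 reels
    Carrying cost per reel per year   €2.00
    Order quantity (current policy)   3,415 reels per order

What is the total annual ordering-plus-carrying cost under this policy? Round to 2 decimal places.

Orders/yr = 29,600/3,415 = 8.668; ordering cost = 8.668 × €225 = €1,950.22
Average inventory = 3,415/2 = 1707.5; holding cost = 1707.5 × €2 = €3,415.00
Total = €1,950.22 + €3,415.00 = €5,365.22

€5,365.22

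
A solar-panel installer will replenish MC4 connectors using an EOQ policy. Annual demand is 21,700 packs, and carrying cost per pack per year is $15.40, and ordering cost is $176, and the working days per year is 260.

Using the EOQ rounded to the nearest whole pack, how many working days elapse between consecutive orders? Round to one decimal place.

8.4 days

Q* = √(2·D·S / H) = √(2·21,700·176 / 15.4) = √496,000.0 ≈ 704.27 → Q = 704 packs
T = Q/D × 260 days = 704/21,700 × 260 = 8.435 days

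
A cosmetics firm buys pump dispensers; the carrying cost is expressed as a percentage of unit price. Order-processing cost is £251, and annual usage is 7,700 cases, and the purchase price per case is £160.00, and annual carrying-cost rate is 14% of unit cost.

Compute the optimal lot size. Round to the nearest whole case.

Carrying cost H = £160 × 14% = £22.4000/case/yr
Optimal lot size Q* = (2 × 7,700 × £251 / £22.4)^½ ≈ 415.41

415 cases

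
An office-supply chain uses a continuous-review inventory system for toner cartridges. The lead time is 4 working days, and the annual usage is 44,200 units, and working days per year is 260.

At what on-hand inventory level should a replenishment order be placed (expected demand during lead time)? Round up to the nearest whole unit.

Daily demand d = 44,200 / 260 = 170.000 units/day
Demand during lead time = 170.000 × 4 = 680.00
Reorder point = 680.00 → round up

680 units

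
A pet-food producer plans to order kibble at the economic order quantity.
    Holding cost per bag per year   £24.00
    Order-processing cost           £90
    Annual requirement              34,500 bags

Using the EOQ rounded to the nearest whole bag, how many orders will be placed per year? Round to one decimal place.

67.8 orders per year

Optimal lot size Q* = (2 × 34,500 × £90 / £24)^½ ≈ 508.67 → Q = 509
Orders per year = D/Q = 34,500 / 509 = 67.780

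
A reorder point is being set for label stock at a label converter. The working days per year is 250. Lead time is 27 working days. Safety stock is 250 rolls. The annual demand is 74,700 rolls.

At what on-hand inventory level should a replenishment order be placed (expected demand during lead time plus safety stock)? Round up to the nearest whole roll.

Daily demand d = 74,700 / 250 = 298.800 rolls/day
Demand during lead time = 298.800 × 27 = 8,067.60
Reorder point = 8,067.60 + 250 = 8,317.60 → round up

8,318 rolls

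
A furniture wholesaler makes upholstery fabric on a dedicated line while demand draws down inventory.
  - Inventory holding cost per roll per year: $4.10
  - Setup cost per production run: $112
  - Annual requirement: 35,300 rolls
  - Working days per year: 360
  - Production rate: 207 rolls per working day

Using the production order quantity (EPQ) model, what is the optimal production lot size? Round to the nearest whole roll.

d = 35,300/360 = 98.0556 rolls/day;  effective holding cost H(1 − d/p) = 4.1·(1 − 98.0556/207) = 2.15784
Q* = √(2DS / H_eff) = √(2·35,300·112 / 2.15784) ≈ 1,914.27

1,914 rolls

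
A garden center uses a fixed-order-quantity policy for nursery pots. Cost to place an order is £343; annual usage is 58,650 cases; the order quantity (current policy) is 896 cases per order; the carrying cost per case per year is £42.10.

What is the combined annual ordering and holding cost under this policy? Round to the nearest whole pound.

Ordering: D/Q × S = 58,650/896 × £343 = £22,451.95
Holding:  Q/2 × H = 896/2 × £42.1 = £18,860.80
Total = £22,451.95 + £18,860.80 = £41,312.75

£41,313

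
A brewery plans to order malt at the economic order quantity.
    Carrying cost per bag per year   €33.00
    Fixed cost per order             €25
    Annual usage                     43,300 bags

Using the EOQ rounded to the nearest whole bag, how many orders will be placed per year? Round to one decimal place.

Optimal lot size Q* = (2 × 43,300 × €25 / €33)^½ ≈ 256.14 → Q = 256
Orders per year = D/Q = 43,300 / 256 = 169.141

169.1 orders per year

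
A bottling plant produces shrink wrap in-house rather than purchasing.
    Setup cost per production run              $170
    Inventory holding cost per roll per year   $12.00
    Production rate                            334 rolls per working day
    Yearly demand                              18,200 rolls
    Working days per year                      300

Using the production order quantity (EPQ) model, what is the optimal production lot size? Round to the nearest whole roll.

794 rolls

d = 18,200/300 = 60.6667 rolls/day;  effective holding cost H(1 − d/p) = 12·(1 − 60.6667/334) = 9.82036
Q* = √(2DS / H_eff) = √(2·18,200·170 / 9.82036) ≈ 793.80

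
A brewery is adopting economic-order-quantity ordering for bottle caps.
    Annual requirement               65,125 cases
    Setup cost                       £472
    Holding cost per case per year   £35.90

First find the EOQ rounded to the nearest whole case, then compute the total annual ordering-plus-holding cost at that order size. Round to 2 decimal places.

£46,979.36

Optimal lot size Q* = (2 × 65,125 × £472 / £35.9)^½ ≈ 1,308.62 → Q = 1,309 cases
Ordering: D/Q × S = 65,125/1,309 × £472 = £23,482.81
Holding:  Q/2 × H = 1,309/2 × £35.9 = £23,496.55
Total = £23,482.81 + £23,496.55 = £46,979.36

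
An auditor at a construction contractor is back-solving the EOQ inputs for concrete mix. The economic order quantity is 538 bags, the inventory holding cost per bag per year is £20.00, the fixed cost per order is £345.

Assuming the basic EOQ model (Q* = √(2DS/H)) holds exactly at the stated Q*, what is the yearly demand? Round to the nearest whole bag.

8,390 bags per year

From Q* = √(2DS/H) ⇒ Q*² = 2DS/H.
D = Q²H / (2S) = 538² × 20 / (2 × 345) = 8,389.68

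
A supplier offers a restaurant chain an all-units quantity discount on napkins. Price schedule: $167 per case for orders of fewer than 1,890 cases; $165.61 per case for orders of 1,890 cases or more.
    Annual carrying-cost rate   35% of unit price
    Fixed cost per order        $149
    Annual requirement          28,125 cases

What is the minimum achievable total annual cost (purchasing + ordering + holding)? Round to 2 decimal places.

H₁ = 35%×$167 = $58.4500;  H₂ = 35%×$165.61 = $57.9635
EOQ₁ = √(2×28,125×149/58.4500) = 378.67  (< 1,890, feasible at tier 1)
EOQ₂ = √(2×28,125×149/57.9635) = 380.26  (< 1,890 → use Q = 1,890 at tier-2 price)
TC(tier 1 (EOQ₁), Q≈378.7) = $4,719,008.32
TC(tier 2, Q≈1,890.0) = $4,714,774.02
Minimum at tier 2: $4,714,774.02

$4,714,774.02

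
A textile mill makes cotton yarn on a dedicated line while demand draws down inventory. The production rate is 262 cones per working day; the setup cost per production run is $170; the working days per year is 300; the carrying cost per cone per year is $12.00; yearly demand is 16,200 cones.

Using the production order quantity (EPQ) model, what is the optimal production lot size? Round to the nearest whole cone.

760 cones

d = 16,200/300 = 54.0000 cones/day;  effective holding cost H(1 − d/p) = 12·(1 − 54.0000/262) = 9.52672
Q* = √(2DS / H_eff) = √(2·16,200·170 / 9.52672) ≈ 760.37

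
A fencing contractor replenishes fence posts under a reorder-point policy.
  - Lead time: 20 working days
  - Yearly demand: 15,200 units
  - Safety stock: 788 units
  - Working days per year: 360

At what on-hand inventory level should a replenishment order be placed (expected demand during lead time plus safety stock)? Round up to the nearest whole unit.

Daily demand d = 15,200 / 360 = 42.222 units/day
Demand during lead time = 42.222 × 20 = 844.44
Reorder point = 844.44 + 788 = 1,632.44 → round up

1,633 units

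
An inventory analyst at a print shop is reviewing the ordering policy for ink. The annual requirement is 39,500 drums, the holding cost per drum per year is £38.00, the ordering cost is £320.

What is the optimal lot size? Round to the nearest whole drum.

2DS/H = 2·39,500·320/38 = 665,263.16
EOQ = √665,263.16 ≈ 815.64

816 drums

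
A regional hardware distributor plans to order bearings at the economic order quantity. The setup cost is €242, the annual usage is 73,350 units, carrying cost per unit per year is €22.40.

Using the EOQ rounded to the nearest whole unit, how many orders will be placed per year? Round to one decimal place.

Q* = √(2·D·S / H) = √(2·73,350·242 / 22.4) = √1,584,883.9 ≈ 1,258.92 → Q = 1,259
N = D/Q = 73,350/1,259 ≈ 58.261 orders/yr

58.3 orders per year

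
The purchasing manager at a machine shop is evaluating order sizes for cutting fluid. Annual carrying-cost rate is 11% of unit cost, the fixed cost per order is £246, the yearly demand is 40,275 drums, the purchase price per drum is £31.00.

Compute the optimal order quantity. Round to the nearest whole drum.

2,411 drums

Carrying cost H = £31 × 11% = £3.4100/drum/yr
Optimal lot size Q* = (2 × 40,275 × £246 / £3.41)^½ ≈ 2,410.59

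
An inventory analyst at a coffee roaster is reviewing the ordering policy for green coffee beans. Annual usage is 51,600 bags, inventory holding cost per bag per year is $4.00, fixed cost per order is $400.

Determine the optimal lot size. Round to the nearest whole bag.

3,212 bags

2DS/H = 2·51,600·400/4 = 10,320,000.00
EOQ = √10,320,000.00 ≈ 3,212.48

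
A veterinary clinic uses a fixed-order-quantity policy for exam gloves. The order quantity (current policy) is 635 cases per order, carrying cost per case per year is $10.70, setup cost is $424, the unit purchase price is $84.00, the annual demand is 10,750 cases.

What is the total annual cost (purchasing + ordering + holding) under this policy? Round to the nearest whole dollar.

$913,575

Annual ordering cost = (D/Q)·S = (10,750/635) × 424 = $7,177.95
Annual holding cost  = (Q/2)·H = (635/2) × 10.7 = $3,397.25
Purchase cost = D·C = 10,750 × 84 = $903,000.00
Total = $7,177.95 + $3,397.25 + $903,000.00 = $913,575.20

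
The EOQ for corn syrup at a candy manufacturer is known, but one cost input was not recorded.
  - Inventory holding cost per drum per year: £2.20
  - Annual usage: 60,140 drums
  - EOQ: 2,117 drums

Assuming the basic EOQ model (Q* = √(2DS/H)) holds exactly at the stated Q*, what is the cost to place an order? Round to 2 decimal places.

EOQ relation: Q² = 2DS/H, so rearrange for the unknown.
S = Q²H / (2D) = 2,117² × 2.2 / (2 × 60,140) = 81.9730

£81.97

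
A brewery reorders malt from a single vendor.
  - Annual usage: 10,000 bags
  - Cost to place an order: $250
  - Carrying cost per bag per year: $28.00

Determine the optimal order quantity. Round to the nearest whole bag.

423 bags

Q* = √(2·D·S / H) = √(2·10,000·250 / 28) = √178,571.4 ≈ 422.58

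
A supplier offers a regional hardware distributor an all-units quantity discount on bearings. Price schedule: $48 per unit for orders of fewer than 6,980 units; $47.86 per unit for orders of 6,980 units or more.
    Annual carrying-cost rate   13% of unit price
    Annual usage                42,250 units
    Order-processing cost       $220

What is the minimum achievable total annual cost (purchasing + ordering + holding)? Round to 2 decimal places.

$2,038,770.40

H₁ = 13%×$48 = $6.2400;  H₂ = 13%×$47.86 = $6.2218
EOQ₁ = √(2×42,250×220/6.2400) = 1,726.03  (< 6,980, feasible at tier 1)
EOQ₂ = √(2×42,250×220/6.2218) = 1,728.55  (< 6,980 → use Q = 6,980 at tier-2 price)
TC(tier 1 (EOQ₁), Q≈1,726.0) = $2,038,770.40
TC(tier 2, Q≈6,980.0) = $2,045,130.74
Minimum at tier 1 (EOQ₁): $2,038,770.40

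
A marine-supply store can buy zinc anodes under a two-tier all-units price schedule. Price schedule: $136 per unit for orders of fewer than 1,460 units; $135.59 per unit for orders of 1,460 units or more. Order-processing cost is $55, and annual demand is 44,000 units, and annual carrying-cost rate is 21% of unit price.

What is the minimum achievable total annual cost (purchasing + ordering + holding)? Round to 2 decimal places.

$5,988,403.48

H₁ = 21%×$136 = $28.5600;  H₂ = 21%×$135.59 = $28.4739
EOQ₁ = √(2×44,000×55/28.5600) = 411.66  (< 1,460, feasible at tier 1)
EOQ₂ = √(2×44,000×55/28.4739) = 412.29  (< 1,460 → use Q = 1,460 at tier-2 price)
TC(tier 1 (EOQ₁), Q≈411.7) = $5,995,757.14
TC(tier 2, Q≈1,460.0) = $5,988,403.48
Minimum at tier 2: $5,988,403.48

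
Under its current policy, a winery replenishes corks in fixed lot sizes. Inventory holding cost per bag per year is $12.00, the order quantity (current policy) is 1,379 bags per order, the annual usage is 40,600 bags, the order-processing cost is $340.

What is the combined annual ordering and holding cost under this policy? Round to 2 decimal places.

Ordering: D/Q × S = 40,600/1,379 × $340 = $10,010.15
Holding:  Q/2 × H = 1,379/2 × $12 = $8,274.00
Total = $10,010.15 + $8,274.00 = $18,284.15

$18,284.15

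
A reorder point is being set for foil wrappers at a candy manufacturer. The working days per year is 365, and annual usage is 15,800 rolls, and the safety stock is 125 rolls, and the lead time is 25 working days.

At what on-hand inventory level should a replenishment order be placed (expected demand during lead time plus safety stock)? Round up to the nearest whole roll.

1,208 rolls

Daily demand d = 15,800 / 365 = 43.288 rolls/day
Demand during lead time = 43.288 × 25 = 1,082.19
Reorder point = 1,082.19 + 125 = 1,207.19 → round up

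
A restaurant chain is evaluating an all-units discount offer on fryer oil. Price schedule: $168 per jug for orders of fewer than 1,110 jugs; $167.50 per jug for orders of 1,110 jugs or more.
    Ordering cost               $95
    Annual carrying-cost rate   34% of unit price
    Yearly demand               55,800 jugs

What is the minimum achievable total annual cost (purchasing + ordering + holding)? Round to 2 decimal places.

$9,382,882.93

H₁ = 34%×$168 = $57.1200;  H₂ = 34%×$167.50 = $56.9500
EOQ₁ = √(2×55,800×95/57.1200) = 430.82  (< 1,110, feasible at tier 1)
EOQ₂ = √(2×55,800×95/56.9500) = 431.47  (< 1,110 → use Q = 1,110 at tier-2 price)
TC(tier 1 (EOQ₁), Q≈430.8) = $9,399,008.66
TC(tier 2, Q≈1,110.0) = $9,382,882.93
Minimum at tier 2: $9,382,882.93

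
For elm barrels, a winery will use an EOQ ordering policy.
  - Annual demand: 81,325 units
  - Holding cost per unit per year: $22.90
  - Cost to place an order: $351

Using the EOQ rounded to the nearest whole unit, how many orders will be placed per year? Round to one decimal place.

51.5 orders per year

EOQ = √(2DS/H) = √(2 × 81,325 × 351 / 22.9)
    = √(2,493,019.65) ≈ 1,578.93 → Q = 1,579
N = D/Q = 81,325/1,579 ≈ 51.504 orders/yr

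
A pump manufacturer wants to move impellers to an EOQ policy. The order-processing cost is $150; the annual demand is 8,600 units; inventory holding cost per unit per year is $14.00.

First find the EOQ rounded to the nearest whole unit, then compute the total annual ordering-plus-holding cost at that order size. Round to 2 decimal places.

Q* = √(2·D·S / H) = √(2·8,600·150 / 14) = √184,285.7 ≈ 429.29 → Q = 429 units
Annual ordering cost = (D/Q)·S = (8,600/429) × 150 = $3,006.99
Annual holding cost  = (Q/2)·H = (429/2) × 14 = $3,003.00
Total = $3,006.99 + $3,003.00 = $6,009.99

$6,009.99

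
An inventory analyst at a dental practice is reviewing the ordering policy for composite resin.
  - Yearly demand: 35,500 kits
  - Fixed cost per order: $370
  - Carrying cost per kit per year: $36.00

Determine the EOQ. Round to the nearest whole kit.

854 kits

Optimal lot size Q* = (2 × 35,500 × $370 / $36)^½ ≈ 854.24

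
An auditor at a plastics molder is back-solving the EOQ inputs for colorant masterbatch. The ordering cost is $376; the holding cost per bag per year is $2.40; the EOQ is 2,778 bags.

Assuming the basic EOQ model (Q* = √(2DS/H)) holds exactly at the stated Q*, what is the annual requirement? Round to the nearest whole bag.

24,630 bags per year

EOQ relation: Q² = 2DS/H, so rearrange for the unknown.
D = Q²H / (2S) = 2,778² × 2.4 / (2 × 376) = 24,629.63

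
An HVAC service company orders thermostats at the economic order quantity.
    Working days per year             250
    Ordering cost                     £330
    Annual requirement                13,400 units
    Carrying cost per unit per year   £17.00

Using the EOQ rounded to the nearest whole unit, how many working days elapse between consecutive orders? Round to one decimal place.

2DS/H = 2·13,400·330/17 = 520,235.29
EOQ = √520,235.29 ≈ 721.27 → Q = 721 units
Days between orders = 250 / (D/Q) = 250 / 18.585 ≈ 13.451

13.5 days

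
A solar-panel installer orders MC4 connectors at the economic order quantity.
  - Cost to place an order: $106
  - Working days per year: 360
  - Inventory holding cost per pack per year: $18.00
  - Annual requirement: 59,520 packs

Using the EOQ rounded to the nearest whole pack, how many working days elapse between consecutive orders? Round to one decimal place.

5.1 days

Optimal lot size Q* = (2 × 59,520 × $106 / $18)^½ ≈ 837.27 → Q = 837 packs
Days between orders = 360 / (D/Q) = 360 / 71.111 ≈ 5.062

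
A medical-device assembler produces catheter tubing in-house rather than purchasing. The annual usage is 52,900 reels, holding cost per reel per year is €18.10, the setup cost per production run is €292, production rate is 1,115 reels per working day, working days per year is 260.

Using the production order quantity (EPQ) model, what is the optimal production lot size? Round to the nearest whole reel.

1,445 reels

Daily demand d = 52,900/260 = 203.462; p = 1115; 1 − d/p = 0.81752
EPQ = √(2DS / (H(1 − d/p)))
    = √(2 × 52,900 × 292 / (18.1 × 0.81752)) ≈ 1,444.92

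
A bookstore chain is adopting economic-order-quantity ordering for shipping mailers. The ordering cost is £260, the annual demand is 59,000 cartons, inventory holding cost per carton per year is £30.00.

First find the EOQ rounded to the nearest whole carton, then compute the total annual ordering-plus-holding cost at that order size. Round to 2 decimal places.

£30,338.10

Q* = √(2·D·S / H) = √(2·59,000·260 / 30) = √1,022,666.7 ≈ 1,011.27 → Q = 1,011 cartons
Orders/yr = 59,000/1,011 = 58.358; ordering cost = 58.358 × £260 = £15,173.10
Average inventory = 1,011/2 = 505.5; holding cost = 505.5 × £30 = £15,165.00
Total = £15,173.10 + £15,165.00 = £30,338.10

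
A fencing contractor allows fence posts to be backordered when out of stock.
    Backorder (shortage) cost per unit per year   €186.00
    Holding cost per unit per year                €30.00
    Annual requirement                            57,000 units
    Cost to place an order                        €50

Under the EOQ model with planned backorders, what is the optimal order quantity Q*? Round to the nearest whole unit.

Basic EOQ = √(2·57,000·50/30) = 435.890
Backorder adjustment √((H+b)/b) = √((30+186)/186) = 1.0776
Q* = 435.890 × 1.0776 ≈ 469.73

470 units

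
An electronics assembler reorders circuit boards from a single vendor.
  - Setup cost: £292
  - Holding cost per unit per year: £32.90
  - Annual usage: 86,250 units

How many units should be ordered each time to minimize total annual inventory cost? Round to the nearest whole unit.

Q* = √(2·D·S / H) = √(2·86,250·292 / 32.9) = √1,531,003.0 ≈ 1,237.34

1,237 units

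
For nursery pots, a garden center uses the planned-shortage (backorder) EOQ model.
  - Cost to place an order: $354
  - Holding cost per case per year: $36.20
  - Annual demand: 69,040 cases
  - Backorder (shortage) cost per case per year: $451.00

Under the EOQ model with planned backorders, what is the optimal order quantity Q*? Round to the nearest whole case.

1,208 cases

Q* = √(2DS/H) · √((H + b)/b)
   = √(2 × 69,040 × 354 / 36.2) · √((36.2 + 451) / 451)
   = 1,162.018 × 1.0394 ≈ 1,207.75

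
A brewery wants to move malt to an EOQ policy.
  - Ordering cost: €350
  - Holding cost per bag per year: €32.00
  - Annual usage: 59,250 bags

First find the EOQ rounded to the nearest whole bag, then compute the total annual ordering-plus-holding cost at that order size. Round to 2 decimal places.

€36,430.76

2DS/H = 2·59,250·350/32 = 1,296,093.75
EOQ = √1,296,093.75 ≈ 1,138.46 → Q = 1,138 bags
Orders/yr = 59,250/1,138 = 52.065; ordering cost = 52.065 × €350 = €18,222.76
Average inventory = 1,138/2 = 569; holding cost = 569 × €32 = €18,208.00
Total = €18,222.76 + €18,208.00 = €36,430.76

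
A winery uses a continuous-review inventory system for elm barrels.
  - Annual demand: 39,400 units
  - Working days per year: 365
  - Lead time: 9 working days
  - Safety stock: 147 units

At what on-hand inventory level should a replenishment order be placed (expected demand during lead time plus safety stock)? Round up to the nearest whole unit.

Daily demand d = 39,400 / 365 = 107.945 units/day
Demand during lead time = 107.945 × 9 = 971.51
Reorder point = 971.51 + 147 = 1,118.51 → round up

1,119 units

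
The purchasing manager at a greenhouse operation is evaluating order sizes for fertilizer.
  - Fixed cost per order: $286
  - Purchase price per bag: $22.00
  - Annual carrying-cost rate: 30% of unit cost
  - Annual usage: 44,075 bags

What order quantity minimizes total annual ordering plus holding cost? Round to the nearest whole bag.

1,954 bags

Holding cost per bag per year: H = 30% × $22 = $6.6000
Optimal lot size Q* = (2 × 44,075 × $286 / $6.6)^½ ≈ 1,954.44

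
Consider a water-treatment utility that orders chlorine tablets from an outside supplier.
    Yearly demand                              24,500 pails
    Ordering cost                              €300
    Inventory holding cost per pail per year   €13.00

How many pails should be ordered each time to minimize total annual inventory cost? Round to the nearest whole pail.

1,063 pails

Q* = √(2·D·S / H) = √(2·24,500·300 / 13) = √1,130,769.2 ≈ 1,063.38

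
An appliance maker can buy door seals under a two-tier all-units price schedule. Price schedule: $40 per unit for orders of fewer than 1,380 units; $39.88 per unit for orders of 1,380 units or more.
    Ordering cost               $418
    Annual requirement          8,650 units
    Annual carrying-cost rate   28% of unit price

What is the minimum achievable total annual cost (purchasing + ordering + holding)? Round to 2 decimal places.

$354,999.54

H₁ = 28%×$40 = $11.2000;  H₂ = 28%×$39.88 = $11.1664
EOQ₁ = √(2×8,650×418/11.2000) = 803.53  (< 1,380, feasible at tier 1)
EOQ₂ = √(2×8,650×418/11.1664) = 804.74  (< 1,380 → use Q = 1,380 at tier-2 price)
TC(tier 1 (EOQ₁), Q≈803.5) = $354,999.54
TC(tier 2, Q≈1,380.0) = $355,286.89
Minimum at tier 1 (EOQ₁): $354,999.54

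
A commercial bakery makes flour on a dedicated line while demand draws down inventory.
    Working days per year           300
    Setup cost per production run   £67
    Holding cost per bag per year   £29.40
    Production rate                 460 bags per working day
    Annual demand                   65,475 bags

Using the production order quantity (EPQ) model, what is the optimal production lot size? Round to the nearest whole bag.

Daily demand d = 65,475/300 = 218.250; p = 460; 1 − d/p = 0.52554
EPQ = √(2DS / (H(1 − d/p)))
    = √(2 × 65,475 × 67 / (29.4 × 0.52554)) ≈ 753.55

754 bags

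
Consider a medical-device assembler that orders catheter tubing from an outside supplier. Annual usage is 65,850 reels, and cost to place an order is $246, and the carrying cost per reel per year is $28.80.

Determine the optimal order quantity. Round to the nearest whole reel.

1,061 reels

2DS/H = 2·65,850·246/28.8 = 1,124,937.50
EOQ = √1,124,937.50 ≈ 1,060.63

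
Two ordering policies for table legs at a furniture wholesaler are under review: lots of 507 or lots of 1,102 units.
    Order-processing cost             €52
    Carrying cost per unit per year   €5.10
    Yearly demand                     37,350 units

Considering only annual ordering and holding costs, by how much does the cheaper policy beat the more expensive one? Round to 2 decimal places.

€551.09

For each Q, cost = (D/Q)·S + (Q/2)·H.
TC(507) = (37,350/507)×52 + (507/2)×5.1 = €5,123.62
TC(1,102) = (37,350/1,102)×52 + (1,102/2)×5.1 = €4,572.53
Lots of 1,102 are cheaper by €551.09.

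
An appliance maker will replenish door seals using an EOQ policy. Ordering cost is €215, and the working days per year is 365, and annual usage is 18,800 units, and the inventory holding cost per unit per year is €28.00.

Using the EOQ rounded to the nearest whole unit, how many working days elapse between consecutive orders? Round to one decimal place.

Q* = √(2·D·S / H) = √(2·18,800·215 / 28) = √288,714.3 ≈ 537.32 → Q = 537 units
Days between orders = 365 / (D/Q) = 365 / 35.009 ≈ 10.426

10.4 days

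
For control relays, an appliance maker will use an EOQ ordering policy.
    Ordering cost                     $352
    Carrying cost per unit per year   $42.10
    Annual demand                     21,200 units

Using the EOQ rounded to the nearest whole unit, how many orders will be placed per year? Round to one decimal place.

EOQ = √(2DS/H) = √(2 × 21,200 × 352 / 42.1)
    = √(354,508.31) ≈ 595.41 → Q = 595
N = D/Q = 21,200/595 ≈ 35.630 orders/yr

35.6 orders per year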